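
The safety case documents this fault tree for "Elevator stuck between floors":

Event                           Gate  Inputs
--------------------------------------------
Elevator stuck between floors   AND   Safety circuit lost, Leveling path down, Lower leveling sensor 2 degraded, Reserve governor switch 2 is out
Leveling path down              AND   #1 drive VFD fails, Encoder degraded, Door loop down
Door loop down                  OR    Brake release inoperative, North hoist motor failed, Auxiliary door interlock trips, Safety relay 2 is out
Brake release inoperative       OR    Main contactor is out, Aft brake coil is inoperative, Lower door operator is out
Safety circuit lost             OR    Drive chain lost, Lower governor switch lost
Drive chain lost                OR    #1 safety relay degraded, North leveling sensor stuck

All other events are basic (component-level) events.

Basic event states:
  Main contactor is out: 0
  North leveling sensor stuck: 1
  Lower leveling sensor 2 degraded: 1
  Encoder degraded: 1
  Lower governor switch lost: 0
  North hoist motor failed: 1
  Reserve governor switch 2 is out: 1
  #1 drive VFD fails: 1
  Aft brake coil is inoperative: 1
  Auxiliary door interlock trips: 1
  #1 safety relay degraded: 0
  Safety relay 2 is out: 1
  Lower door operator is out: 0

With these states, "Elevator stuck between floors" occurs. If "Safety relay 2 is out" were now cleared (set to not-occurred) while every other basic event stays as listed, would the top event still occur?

Yes

Counterfactual: set "Safety relay 2 is out" to not occurred.
Drive chain lost [OR]: #1 safety relay degraded=not, North leveling sensor stuck=occurs → at least one input occurs → occurs.
Safety circuit lost [OR]: Drive chain lost=occurs, Lower governor switch lost=not → at least one input occurs → occurs.
Brake release inoperative [OR]: Main contactor is out=not, Aft brake coil is inoperative=occurs, Lower door operator is out=not → at least one input occurs → occurs.
Door loop down [OR]: Brake release inoperative=occurs, North hoist motor failed=occurs, Auxiliary door interlock trips=occurs, Safety relay 2 is out=not → at least one input occurs → occurs.
Leveling path down [AND]: #1 drive VFD fails=occurs, Encoder degraded=occurs, Door loop down=occurs → all inputs occur → occurs.
Elevator stuck between floors [AND]: Safety circuit lost=occurs, Leveling path down=occurs, Lower leveling sensor 2 degraded=occurs, Reserve governor switch 2 is out=occurs → all inputs occur → occurs.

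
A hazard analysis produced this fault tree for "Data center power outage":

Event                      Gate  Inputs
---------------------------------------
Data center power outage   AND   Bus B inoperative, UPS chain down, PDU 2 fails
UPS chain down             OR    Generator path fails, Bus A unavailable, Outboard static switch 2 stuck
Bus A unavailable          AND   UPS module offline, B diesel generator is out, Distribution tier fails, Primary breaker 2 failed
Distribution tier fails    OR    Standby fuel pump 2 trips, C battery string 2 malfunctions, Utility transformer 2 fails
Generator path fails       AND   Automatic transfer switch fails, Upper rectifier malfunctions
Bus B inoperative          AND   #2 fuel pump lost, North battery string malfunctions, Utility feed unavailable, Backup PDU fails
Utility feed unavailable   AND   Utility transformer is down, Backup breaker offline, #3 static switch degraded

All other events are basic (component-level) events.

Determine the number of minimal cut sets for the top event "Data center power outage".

Utility feed unavailable [AND]: one cut set from each child combined → 1 × 1 × 1 = 1 cut set(s).
Bus B inoperative [AND]: one cut set from each child combined → 1 × 1 × 1 × 1 = 1 cut set(s).
Generator path fails [AND]: one cut set from each child combined → 1 × 1 = 1 cut set(s).
Distribution tier fails [OR]: union of children's cut sets → 3 cut set(s).
Bus A unavailable [AND]: one cut set from each child combined → 1 × 1 × 3 × 1 = 3 cut set(s).
UPS chain down [OR]: union of children's cut sets → 5 cut set(s).
Data center power outage [AND]: one cut set from each child combined → 1 × 5 × 1 = 5 cut set(s).
Minimal cut sets: {#2 fuel pump lost, #3 static switch degraded, Automatic transfer switch fails, Backup PDU fails, Backup breaker offline, North battery string malfunctions, PDU 2 fails, Upper rectifier malfunctions, Utility transformer is down}; {#2 fuel pump lost, #3 static switch degraded, B diesel generator is out, Backup PDU fails, Backup breaker offline, North battery string malfunctions, PDU 2 fails, Primary breaker 2 failed, Standby fuel pump 2 trips, UPS module offline, Utility transformer is down}; {#2 fuel pump lost, #3 static switch degraded, B diesel generator is out, Backup PDU fails, Backup breaker offline, C battery string 2 malfunctions, North battery string malfunctions, PDU 2 fails, Primary breaker 2 failed, UPS module offline, Utility transformer is down}; {#2 fuel pump lost, #3 static switch degraded, B diesel generator is out, Backup PDU fails, Backup breaker offline, North battery string malfunctions, PDU 2 fails, Primary breaker 2 failed, UPS module offline, Utility transformer 2 fails, Utility transformer is down}; {#2 fuel pump lost, #3 static switch degraded, Backup PDU fails, Backup breaker offline, North battery string malfunctions, Outboard static switch 2 stuck, PDU 2 fails, Utility transformer is down}.

5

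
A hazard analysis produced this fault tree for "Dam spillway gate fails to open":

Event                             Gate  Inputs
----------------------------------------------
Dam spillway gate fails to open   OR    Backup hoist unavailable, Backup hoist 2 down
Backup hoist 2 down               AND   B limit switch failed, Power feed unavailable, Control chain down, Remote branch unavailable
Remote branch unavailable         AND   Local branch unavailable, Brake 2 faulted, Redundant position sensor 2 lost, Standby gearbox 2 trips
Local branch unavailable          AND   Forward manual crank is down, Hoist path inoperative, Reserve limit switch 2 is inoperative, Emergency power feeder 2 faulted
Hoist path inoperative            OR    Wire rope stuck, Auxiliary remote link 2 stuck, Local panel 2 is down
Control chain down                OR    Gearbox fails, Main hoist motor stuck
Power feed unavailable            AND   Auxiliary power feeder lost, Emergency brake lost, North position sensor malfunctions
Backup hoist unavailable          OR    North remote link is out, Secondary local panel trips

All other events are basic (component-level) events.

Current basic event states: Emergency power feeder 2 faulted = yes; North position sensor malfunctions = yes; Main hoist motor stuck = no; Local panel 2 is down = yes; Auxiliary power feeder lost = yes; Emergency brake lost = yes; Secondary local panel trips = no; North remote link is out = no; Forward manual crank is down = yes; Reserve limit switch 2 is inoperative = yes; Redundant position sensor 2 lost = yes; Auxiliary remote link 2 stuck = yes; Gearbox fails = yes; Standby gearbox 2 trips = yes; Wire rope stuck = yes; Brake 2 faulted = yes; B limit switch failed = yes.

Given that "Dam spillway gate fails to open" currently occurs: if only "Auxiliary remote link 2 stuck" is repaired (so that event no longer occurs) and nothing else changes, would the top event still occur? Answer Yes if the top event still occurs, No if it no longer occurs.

Counterfactual: set "Auxiliary remote link 2 stuck" to not occurred.
Backup hoist unavailable [OR]: North remote link is out=not, Secondary local panel trips=not → no input occurs → does not occur.
Power feed unavailable [AND]: Auxiliary power feeder lost=occurs, Emergency brake lost=occurs, North position sensor malfunctions=occurs → all inputs occur → occurs.
Control chain down [OR]: Gearbox fails=occurs, Main hoist motor stuck=not → at least one input occurs → occurs.
Hoist path inoperative [OR]: Wire rope stuck=occurs, Auxiliary remote link 2 stuck=not, Local panel 2 is down=occurs → at least one input occurs → occurs.
Local branch unavailable [AND]: Forward manual crank is down=occurs, Hoist path inoperative=occurs, Reserve limit switch 2 is inoperative=occurs, Emergency power feeder 2 faulted=occurs → all inputs occur → occurs.
Remote branch unavailable [AND]: Local branch unavailable=occurs, Brake 2 faulted=occurs, Redundant position sensor 2 lost=occurs, Standby gearbox 2 trips=occurs → all inputs occur → occurs.
Backup hoist 2 down [AND]: B limit switch failed=occurs, Power feed unavailable=occurs, Control chain down=occurs, Remote branch unavailable=occurs → all inputs occur → occurs.
Dam spillway gate fails to open [OR]: Backup hoist unavailable=not, Backup hoist 2 down=occurs → at least one input occurs → occurs.

Yes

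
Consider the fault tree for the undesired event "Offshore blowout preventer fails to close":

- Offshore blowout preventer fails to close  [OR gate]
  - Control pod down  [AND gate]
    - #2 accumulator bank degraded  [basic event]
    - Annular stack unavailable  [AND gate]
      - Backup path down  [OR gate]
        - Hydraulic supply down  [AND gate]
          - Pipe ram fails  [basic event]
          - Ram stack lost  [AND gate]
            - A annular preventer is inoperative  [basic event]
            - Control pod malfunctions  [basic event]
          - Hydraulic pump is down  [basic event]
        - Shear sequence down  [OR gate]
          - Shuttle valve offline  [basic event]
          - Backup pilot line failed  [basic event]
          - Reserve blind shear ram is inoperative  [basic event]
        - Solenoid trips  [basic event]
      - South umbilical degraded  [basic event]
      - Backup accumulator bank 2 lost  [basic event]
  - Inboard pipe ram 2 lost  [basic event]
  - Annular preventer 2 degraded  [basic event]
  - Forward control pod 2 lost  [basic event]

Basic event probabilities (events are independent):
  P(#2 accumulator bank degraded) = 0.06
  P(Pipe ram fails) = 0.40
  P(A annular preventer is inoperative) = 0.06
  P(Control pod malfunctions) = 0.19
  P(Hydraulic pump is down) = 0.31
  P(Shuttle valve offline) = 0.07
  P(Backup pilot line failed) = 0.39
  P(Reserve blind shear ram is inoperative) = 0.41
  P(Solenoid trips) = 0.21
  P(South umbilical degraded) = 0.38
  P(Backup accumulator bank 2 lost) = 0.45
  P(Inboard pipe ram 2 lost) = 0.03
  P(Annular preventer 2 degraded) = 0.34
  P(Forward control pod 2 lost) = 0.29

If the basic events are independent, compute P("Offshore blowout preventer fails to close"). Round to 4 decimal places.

0.5489

P(Ram stack lost) [AND] = 0.06 × 0.19 = 0.011400
P(Hydraulic supply down) [AND] = 0.40 × 0.011400 × 0.31 = 0.001414
P(Shear sequence down) [OR] = 1 − (1−0.07) × (1−0.39) × (1−0.41) = 0.665293
P(Backup path down) [OR] = 1 − (1−0.001414) × (1−0.665293) × (1−0.21) = 0.735955
P(Annular stack unavailable) [AND] = 0.735955 × 0.38 × 0.45 = 0.125848
P(Control pod down) [AND] = 0.06 × 0.125848 = 0.007551
P(Offshore blowout preventer fails to close) [OR] = 1 − (1−0.007551) × (1−0.03) × (1−0.34) × (1−0.29) = 0.548890
Rounded to 4 decimal places: P(Offshore blowout preventer fails to close) ≈ 0.5489.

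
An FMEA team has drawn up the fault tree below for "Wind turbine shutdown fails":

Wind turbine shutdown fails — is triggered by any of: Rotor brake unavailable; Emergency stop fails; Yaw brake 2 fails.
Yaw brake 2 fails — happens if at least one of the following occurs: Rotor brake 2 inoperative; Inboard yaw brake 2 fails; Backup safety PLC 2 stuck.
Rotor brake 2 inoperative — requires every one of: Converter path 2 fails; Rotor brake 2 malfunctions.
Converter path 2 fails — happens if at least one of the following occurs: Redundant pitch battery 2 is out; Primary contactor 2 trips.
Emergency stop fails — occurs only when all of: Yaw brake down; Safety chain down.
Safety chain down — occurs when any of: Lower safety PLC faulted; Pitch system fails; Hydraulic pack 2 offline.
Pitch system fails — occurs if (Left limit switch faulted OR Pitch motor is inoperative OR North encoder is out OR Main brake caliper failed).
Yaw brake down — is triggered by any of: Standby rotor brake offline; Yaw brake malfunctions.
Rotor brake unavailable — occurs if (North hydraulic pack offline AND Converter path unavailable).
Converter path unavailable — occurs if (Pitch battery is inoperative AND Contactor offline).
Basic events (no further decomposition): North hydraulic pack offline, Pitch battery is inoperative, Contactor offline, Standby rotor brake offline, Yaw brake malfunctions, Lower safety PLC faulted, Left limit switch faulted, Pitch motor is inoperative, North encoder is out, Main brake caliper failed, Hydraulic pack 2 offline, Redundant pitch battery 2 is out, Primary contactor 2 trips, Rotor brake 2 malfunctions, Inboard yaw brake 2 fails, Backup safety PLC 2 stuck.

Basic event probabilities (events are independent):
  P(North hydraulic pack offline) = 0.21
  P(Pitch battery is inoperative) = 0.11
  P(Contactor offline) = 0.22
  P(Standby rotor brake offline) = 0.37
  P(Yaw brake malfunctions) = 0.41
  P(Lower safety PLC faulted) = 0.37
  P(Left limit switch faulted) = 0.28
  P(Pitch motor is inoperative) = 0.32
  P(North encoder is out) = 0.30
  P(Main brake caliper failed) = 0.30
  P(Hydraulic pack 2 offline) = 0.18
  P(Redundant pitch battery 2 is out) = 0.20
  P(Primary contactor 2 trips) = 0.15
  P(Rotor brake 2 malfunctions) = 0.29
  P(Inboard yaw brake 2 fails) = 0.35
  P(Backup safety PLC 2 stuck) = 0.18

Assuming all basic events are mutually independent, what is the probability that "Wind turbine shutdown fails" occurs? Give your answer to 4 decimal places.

P(Converter path unavailable) [AND] = 0.11 × 0.22 = 0.024200
P(Rotor brake unavailable) [AND] = 0.21 × 0.024200 = 0.005082
P(Yaw brake down) [OR] = 1 − (1−0.37) × (1−0.41) = 0.628300
P(Pitch system fails) [OR] = 1 − (1−0.28) × (1−0.32) × (1−0.30) × (1−0.30) = 0.760096
P(Safety chain down) [OR] = 1 − (1−0.37) × (1−0.760096) × (1−0.18) = 0.876066
P(Emergency stop fails) [AND] = 0.628300 × 0.876066 = 0.550432
P(Converter path 2 fails) [OR] = 1 − (1−0.20) × (1−0.15) = 0.320000
P(Rotor brake 2 inoperative) [AND] = 0.320000 × 0.29 = 0.092800
P(Yaw brake 2 fails) [OR] = 1 − (1−0.092800) × (1−0.35) × (1−0.18) = 0.516462
P(Wind turbine shutdown fails) [OR] = 1 − (1−0.005082) × (1−0.550432) × (1−0.516462) = 0.783722
Rounded to 4 decimal places: P(Wind turbine shutdown fails) ≈ 0.7837.

0.7837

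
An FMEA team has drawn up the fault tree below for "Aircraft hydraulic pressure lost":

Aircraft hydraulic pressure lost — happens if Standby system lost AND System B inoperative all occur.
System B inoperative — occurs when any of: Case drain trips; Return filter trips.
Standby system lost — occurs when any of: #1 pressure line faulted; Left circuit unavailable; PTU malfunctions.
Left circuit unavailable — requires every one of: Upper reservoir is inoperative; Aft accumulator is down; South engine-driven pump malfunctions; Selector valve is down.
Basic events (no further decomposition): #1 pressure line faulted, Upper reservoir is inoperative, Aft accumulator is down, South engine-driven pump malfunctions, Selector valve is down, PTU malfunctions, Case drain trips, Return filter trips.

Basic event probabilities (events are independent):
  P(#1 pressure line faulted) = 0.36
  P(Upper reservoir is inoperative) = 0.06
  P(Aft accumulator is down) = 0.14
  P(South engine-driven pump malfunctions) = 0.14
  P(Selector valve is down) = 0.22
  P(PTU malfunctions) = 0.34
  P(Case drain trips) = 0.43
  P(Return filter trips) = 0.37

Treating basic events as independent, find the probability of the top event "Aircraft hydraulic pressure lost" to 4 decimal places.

P(Left circuit unavailable) [AND] = 0.06 × 0.14 × 0.14 × 0.22 = 0.000259
P(Standby system lost) [OR] = 1 − (1−0.36) × (1−0.000259) × (1−0.34) = 0.577709
P(System B inoperative) [OR] = 1 − (1−0.43) × (1−0.37) = 0.640900
P(Aircraft hydraulic pressure lost) [AND] = 0.577709 × 0.640900 = 0.370254
Rounded to 4 decimal places: P(Aircraft hydraulic pressure lost) ≈ 0.3703.

0.3703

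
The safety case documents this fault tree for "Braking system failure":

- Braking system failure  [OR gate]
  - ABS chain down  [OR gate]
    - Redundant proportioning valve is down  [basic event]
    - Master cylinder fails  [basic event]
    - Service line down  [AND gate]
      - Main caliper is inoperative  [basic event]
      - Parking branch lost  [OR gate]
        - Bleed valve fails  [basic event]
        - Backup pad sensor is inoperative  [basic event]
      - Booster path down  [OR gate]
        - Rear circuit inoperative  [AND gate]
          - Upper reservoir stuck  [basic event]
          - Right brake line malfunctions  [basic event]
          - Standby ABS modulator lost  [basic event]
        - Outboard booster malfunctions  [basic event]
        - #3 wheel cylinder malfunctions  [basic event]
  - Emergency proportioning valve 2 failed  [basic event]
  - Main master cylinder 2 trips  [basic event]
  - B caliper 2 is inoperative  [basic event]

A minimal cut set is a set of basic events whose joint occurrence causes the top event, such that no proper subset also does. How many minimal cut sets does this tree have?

11

Parking branch lost [OR]: union of children's cut sets → 2 cut set(s).
Rear circuit inoperative [AND]: one cut set from each child combined → 1 × 1 × 1 = 1 cut set(s).
Booster path down [OR]: union of children's cut sets → 3 cut set(s).
Service line down [AND]: one cut set from each child combined → 1 × 2 × 3 = 6 cut set(s).
ABS chain down [OR]: union of children's cut sets → 8 cut set(s).
Braking system failure [OR]: union of children's cut sets → 11 cut set(s).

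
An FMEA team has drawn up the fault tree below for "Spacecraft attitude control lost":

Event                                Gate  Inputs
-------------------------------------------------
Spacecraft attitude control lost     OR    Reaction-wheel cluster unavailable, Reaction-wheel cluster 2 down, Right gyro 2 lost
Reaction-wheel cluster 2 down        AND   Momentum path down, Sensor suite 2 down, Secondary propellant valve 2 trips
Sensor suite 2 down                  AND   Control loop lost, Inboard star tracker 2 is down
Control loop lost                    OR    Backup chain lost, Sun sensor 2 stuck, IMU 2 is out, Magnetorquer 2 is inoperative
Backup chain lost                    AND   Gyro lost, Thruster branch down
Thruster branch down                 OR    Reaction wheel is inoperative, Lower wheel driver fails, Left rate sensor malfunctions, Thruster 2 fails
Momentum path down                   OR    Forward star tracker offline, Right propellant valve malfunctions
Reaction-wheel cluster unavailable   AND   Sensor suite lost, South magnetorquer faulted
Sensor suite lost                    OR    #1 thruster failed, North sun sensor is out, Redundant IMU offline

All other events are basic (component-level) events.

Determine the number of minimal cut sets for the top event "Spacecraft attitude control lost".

Sensor suite lost [OR]: union of children's cut sets → 3 cut set(s).
Reaction-wheel cluster unavailable [AND]: one cut set from each child combined → 3 × 1 = 3 cut set(s).
Momentum path down [OR]: union of children's cut sets → 2 cut set(s).
Thruster branch down [OR]: union of children's cut sets → 4 cut set(s).
Backup chain lost [AND]: one cut set from each child combined → 1 × 4 = 4 cut set(s).
Control loop lost [OR]: union of children's cut sets → 7 cut set(s).
Sensor suite 2 down [AND]: one cut set from each child combined → 7 × 1 = 7 cut set(s).
Reaction-wheel cluster 2 down [AND]: one cut set from each child combined → 2 × 7 × 1 = 14 cut set(s).
Spacecraft attitude control lost [OR]: union of children's cut sets → 18 cut set(s).

18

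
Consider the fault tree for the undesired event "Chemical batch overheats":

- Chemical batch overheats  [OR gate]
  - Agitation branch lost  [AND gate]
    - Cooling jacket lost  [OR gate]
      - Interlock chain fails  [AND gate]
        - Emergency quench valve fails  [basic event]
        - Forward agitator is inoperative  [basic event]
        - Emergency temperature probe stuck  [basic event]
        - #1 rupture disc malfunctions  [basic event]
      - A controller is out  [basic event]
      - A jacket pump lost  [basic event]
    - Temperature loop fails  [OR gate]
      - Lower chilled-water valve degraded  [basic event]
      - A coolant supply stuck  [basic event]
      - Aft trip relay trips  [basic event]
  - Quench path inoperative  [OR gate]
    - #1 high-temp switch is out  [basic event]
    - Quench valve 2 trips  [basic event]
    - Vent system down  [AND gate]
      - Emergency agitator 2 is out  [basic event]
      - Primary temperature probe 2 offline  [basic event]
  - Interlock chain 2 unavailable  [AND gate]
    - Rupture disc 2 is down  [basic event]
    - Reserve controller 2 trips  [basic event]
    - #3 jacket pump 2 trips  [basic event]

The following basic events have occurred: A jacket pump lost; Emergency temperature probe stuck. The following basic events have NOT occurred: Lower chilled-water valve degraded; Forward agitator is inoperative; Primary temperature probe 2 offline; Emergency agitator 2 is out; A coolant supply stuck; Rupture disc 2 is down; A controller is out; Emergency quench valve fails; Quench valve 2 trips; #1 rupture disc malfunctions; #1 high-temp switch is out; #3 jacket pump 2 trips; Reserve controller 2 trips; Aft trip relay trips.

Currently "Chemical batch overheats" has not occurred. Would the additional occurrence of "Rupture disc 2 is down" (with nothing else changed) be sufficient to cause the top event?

Counterfactual: set "Rupture disc 2 is down" to occurred.
Interlock chain fails [AND]: Emergency quench valve fails=not, Forward agitator is inoperative=not, Emergency temperature probe stuck=occurs, #1 rupture disc malfunctions=not → not all inputs occur → does not occur.
Cooling jacket lost [OR]: Interlock chain fails=not, A controller is out=not, A jacket pump lost=occurs → at least one input occurs → occurs.
Temperature loop fails [OR]: Lower chilled-water valve degraded=not, A coolant supply stuck=not, Aft trip relay trips=not → no input occurs → does not occur.
Agitation branch lost [AND]: Cooling jacket lost=occurs, Temperature loop fails=not → not all inputs occur → does not occur.
Vent system down [AND]: Emergency agitator 2 is out=not, Primary temperature probe 2 offline=not → not all inputs occur → does not occur.
Quench path inoperative [OR]: #1 high-temp switch is out=not, Quench valve 2 trips=not, Vent system down=not → no input occurs → does not occur.
Interlock chain 2 unavailable [AND]: Rupture disc 2 is down=occurs, Reserve controller 2 trips=not, #3 jacket pump 2 trips=not → not all inputs occur → does not occur.
Chemical batch overheats [OR]: Agitation branch lost=not, Quench path inoperative=not, Interlock chain 2 unavailable=not → no input occurs → does not occur.

No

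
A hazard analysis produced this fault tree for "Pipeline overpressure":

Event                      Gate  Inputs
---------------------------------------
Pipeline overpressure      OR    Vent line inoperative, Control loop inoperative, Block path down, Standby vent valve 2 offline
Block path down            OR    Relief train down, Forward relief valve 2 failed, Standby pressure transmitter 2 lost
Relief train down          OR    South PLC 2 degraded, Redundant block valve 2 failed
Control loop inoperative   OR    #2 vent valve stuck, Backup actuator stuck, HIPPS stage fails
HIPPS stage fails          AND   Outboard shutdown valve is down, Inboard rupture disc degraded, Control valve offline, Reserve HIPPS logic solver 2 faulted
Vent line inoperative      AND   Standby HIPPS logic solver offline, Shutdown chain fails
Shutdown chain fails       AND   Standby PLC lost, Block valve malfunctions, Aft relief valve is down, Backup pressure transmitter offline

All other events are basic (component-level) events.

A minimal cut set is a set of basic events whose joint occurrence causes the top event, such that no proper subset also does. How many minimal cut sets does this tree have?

9

Shutdown chain fails [AND]: one cut set from each child combined → 1 × 1 × 1 × 1 = 1 cut set(s).
Vent line inoperative [AND]: one cut set from each child combined → 1 × 1 = 1 cut set(s).
HIPPS stage fails [AND]: one cut set from each child combined → 1 × 1 × 1 × 1 = 1 cut set(s).
Control loop inoperative [OR]: union of children's cut sets → 3 cut set(s).
Relief train down [OR]: union of children's cut sets → 2 cut set(s).
Block path down [OR]: union of children's cut sets → 4 cut set(s).
Pipeline overpressure [OR]: union of children's cut sets → 9 cut set(s).
Minimal cut sets: {Aft relief valve is down, Backup pressure transmitter offline, Block valve malfunctions, Standby HIPPS logic solver offline, Standby PLC lost}; {#2 vent valve stuck}; {Backup actuator stuck}; {Control valve offline, Inboard rupture disc degraded, Outboard shutdown valve is down, Reserve HIPPS logic solver 2 faulted}; {South PLC 2 degraded}; {Redundant block valve 2 failed}; {Forward relief valve 2 failed}; {Standby pressure transmitter 2 lost}; {Standby vent valve 2 offline}.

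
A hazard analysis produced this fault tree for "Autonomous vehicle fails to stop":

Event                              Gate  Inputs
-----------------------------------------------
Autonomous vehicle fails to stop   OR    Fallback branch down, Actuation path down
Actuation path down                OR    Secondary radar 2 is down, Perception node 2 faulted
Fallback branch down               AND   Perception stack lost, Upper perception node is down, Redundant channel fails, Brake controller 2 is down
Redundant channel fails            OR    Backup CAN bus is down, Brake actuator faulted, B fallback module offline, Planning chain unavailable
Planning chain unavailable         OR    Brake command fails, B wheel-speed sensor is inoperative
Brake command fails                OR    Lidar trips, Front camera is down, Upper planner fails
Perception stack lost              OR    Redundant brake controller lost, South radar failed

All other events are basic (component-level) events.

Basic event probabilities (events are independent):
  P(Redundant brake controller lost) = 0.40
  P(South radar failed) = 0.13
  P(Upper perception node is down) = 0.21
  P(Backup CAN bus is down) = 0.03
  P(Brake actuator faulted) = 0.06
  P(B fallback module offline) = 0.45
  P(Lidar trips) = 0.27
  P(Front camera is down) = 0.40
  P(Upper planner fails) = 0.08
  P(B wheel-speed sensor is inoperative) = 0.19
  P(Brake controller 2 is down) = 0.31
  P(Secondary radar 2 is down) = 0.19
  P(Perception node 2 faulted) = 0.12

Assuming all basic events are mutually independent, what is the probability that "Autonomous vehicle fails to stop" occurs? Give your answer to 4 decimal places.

P(Perception stack lost) [OR] = 1 − (1−0.40) × (1−0.13) = 0.478000
P(Brake command fails) [OR] = 1 − (1−0.27) × (1−0.40) × (1−0.08) = 0.597040
P(Planning chain unavailable) [OR] = 1 − (1−0.597040) × (1−0.19) = 0.673602
P(Redundant channel fails) [OR] = 1 − (1−0.03) × (1−0.06) × (1−0.45) × (1−0.673602) = 0.836315
P(Fallback branch down) [AND] = 0.478000 × 0.21 × 0.836315 × 0.31 = 0.026024
P(Actuation path down) [OR] = 1 − (1−0.19) × (1−0.12) = 0.287200
P(Autonomous vehicle fails to stop) [OR] = 1 − (1−0.026024) × (1−0.287200) = 0.305750
Rounded to 4 decimal places: P(Autonomous vehicle fails to stop) ≈ 0.3058.

0.3058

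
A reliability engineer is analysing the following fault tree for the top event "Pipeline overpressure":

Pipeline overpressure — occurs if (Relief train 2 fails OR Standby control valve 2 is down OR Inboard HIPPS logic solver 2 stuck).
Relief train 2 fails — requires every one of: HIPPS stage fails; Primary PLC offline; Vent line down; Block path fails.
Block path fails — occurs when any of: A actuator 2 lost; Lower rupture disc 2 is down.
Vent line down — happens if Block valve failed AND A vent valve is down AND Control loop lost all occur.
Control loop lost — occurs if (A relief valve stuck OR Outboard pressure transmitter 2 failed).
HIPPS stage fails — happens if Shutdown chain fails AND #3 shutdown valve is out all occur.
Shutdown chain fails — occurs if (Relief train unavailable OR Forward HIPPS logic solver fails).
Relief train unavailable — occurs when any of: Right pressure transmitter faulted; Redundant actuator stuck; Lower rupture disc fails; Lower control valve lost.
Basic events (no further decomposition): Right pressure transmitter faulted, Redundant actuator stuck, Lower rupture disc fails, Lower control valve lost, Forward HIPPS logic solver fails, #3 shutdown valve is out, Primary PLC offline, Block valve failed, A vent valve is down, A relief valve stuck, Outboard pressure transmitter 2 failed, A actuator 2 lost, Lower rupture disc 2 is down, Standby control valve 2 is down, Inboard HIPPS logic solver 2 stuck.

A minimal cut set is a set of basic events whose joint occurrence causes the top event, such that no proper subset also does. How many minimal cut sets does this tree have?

22

Relief train unavailable [OR]: union of children's cut sets → 4 cut set(s).
Shutdown chain fails [OR]: union of children's cut sets → 5 cut set(s).
HIPPS stage fails [AND]: one cut set from each child combined → 5 × 1 = 5 cut set(s).
Control loop lost [OR]: union of children's cut sets → 2 cut set(s).
Vent line down [AND]: one cut set from each child combined → 1 × 1 × 2 = 2 cut set(s).
Block path fails [OR]: union of children's cut sets → 2 cut set(s).
Relief train 2 fails [AND]: one cut set from each child combined → 5 × 1 × 2 × 2 = 20 cut set(s).
Pipeline overpressure [OR]: union of children's cut sets → 22 cut set(s).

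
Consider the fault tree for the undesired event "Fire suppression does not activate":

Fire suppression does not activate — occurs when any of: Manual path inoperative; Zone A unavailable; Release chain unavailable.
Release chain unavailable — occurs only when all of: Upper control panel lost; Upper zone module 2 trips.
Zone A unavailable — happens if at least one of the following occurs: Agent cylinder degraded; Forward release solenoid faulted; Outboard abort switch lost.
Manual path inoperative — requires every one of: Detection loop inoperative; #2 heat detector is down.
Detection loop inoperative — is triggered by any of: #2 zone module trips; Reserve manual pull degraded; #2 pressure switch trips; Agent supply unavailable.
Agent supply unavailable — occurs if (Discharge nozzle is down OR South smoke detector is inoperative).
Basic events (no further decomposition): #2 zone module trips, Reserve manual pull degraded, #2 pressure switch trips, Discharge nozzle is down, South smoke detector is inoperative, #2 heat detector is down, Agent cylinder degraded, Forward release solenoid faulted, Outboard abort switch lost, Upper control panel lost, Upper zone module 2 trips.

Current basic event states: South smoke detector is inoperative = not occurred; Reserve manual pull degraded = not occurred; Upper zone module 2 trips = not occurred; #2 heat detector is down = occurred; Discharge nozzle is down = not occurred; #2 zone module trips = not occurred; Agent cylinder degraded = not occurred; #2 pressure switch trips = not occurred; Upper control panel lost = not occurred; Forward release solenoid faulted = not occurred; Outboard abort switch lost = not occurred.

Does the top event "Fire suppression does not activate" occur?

No

Agent supply unavailable [OR]: Discharge nozzle is down=not, South smoke detector is inoperative=not → no input occurs → does not occur.
Detection loop inoperative [OR]: #2 zone module trips=not, Reserve manual pull degraded=not, #2 pressure switch trips=not, Agent supply unavailable=not → no input occurs → does not occur.
Manual path inoperative [AND]: Detection loop inoperative=not, #2 heat detector is down=occurs → not all inputs occur → does not occur.
Zone A unavailable [OR]: Agent cylinder degraded=not, Forward release solenoid faulted=not, Outboard abort switch lost=not → no input occurs → does not occur.
Release chain unavailable [AND]: Upper control panel lost=not, Upper zone module 2 trips=not → not all inputs occur → does not occur.
Fire suppression does not activate [OR]: Manual path inoperative=not, Zone A unavailable=not, Release chain unavailable=not → no input occurs → does not occur.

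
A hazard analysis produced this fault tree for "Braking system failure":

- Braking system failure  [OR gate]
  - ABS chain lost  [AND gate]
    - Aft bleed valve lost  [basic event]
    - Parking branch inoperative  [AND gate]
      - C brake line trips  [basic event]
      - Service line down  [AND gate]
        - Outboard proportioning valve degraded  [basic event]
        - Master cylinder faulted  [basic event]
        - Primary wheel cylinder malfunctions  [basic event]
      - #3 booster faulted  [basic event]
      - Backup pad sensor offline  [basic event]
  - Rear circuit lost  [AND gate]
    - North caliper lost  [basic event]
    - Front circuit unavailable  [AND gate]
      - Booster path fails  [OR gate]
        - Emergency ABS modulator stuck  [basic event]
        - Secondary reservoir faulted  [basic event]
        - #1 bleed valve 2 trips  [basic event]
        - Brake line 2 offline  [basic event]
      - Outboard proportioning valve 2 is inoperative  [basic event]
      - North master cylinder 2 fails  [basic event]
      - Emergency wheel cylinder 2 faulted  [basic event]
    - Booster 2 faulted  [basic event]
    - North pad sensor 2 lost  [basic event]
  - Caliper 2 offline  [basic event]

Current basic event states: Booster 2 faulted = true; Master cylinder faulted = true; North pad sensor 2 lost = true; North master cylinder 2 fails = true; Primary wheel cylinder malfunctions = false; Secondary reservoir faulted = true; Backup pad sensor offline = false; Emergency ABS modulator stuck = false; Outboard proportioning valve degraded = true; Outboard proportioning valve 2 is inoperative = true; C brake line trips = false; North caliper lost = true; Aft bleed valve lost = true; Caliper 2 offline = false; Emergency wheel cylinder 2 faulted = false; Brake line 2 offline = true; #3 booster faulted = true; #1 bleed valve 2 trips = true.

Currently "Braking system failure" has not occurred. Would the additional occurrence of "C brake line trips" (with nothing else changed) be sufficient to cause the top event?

No

Counterfactual: set "C brake line trips" to occurred.
Service line down [AND]: Outboard proportioning valve degraded=occurs, Master cylinder faulted=occurs, Primary wheel cylinder malfunctions=not → not all inputs occur → does not occur.
Parking branch inoperative [AND]: C brake line trips=occurs, Service line down=not, #3 booster faulted=occurs, Backup pad sensor offline=not → not all inputs occur → does not occur.
ABS chain lost [AND]: Aft bleed valve lost=occurs, Parking branch inoperative=not → not all inputs occur → does not occur.
Booster path fails [OR]: Emergency ABS modulator stuck=not, Secondary reservoir faulted=occurs, #1 bleed valve 2 trips=occurs, Brake line 2 offline=occurs → at least one input occurs → occurs.
Front circuit unavailable [AND]: Booster path fails=occurs, Outboard proportioning valve 2 is inoperative=occurs, North master cylinder 2 fails=occurs, Emergency wheel cylinder 2 faulted=not → not all inputs occur → does not occur.
Rear circuit lost [AND]: North caliper lost=occurs, Front circuit unavailable=not, Booster 2 faulted=occurs, North pad sensor 2 lost=occurs → not all inputs occur → does not occur.
Braking system failure [OR]: ABS chain lost=not, Rear circuit lost=not, Caliper 2 offline=not → no input occurs → does not occur.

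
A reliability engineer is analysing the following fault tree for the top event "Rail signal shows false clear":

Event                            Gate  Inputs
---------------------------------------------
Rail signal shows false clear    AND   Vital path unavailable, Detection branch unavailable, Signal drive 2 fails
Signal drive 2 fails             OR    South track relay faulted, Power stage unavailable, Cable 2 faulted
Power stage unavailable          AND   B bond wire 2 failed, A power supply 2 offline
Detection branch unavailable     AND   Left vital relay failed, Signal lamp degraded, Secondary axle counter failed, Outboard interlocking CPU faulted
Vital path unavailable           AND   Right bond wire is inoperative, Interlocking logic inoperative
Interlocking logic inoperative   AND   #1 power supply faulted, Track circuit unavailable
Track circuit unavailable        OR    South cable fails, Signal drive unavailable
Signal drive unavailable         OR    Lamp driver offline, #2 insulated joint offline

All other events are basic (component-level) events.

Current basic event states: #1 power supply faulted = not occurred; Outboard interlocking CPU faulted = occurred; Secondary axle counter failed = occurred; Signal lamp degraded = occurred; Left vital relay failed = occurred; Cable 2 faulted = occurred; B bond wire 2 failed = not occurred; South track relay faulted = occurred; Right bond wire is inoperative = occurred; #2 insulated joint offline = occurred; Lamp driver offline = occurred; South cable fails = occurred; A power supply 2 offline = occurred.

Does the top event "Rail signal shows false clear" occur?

No

Signal drive unavailable [OR]: Lamp driver offline=occurs, #2 insulated joint offline=occurs → at least one input occurs → occurs.
Track circuit unavailable [OR]: South cable fails=occurs, Signal drive unavailable=occurs → at least one input occurs → occurs.
Interlocking logic inoperative [AND]: #1 power supply faulted=not, Track circuit unavailable=occurs → not all inputs occur → does not occur.
Vital path unavailable [AND]: Right bond wire is inoperative=occurs, Interlocking logic inoperative=not → not all inputs occur → does not occur.
Detection branch unavailable [AND]: Left vital relay failed=occurs, Signal lamp degraded=occurs, Secondary axle counter failed=occurs, Outboard interlocking CPU faulted=occurs → all inputs occur → occurs.
Power stage unavailable [AND]: B bond wire 2 failed=not, A power supply 2 offline=occurs → not all inputs occur → does not occur.
Signal drive 2 fails [OR]: South track relay faulted=occurs, Power stage unavailable=not, Cable 2 faulted=occurs → at least one input occurs → occurs.
Rail signal shows false clear [AND]: Vital path unavailable=not, Detection branch unavailable=occurs, Signal drive 2 fails=occurs → not all inputs occur → does not occur.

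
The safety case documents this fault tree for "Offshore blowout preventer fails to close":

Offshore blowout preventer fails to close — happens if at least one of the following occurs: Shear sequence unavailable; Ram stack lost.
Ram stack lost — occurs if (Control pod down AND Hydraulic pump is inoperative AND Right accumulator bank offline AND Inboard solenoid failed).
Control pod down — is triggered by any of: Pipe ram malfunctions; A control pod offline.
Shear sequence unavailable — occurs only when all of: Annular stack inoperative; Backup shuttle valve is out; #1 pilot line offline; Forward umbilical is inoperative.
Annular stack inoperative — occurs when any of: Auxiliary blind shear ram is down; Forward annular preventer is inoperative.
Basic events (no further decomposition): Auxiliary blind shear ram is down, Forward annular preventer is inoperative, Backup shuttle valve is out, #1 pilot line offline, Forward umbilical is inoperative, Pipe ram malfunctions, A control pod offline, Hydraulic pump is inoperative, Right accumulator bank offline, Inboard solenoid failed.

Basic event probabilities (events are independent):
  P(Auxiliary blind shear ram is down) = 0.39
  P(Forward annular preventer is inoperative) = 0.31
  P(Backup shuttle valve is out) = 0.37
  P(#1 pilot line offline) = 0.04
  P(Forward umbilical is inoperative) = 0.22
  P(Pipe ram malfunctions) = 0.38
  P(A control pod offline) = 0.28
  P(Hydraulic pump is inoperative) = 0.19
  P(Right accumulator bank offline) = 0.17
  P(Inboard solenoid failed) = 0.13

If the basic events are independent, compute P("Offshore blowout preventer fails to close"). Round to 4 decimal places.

0.0042

P(Annular stack inoperative) [OR] = 1 − (1−0.39) × (1−0.31) = 0.579100
P(Shear sequence unavailable) [AND] = 0.579100 × 0.37 × 0.04 × 0.22 = 0.001886
P(Control pod down) [OR] = 1 − (1−0.38) × (1−0.28) = 0.553600
P(Ram stack lost) [AND] = 0.553600 × 0.19 × 0.17 × 0.13 = 0.002325
P(Offshore blowout preventer fails to close) [OR] = 1 − (1−0.001886) × (1−0.002325) = 0.004207
Rounded to 4 decimal places: P(Offshore blowout preventer fails to close) ≈ 0.0042.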